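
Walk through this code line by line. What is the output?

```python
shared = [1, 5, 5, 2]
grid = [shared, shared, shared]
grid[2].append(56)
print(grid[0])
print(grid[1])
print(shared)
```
[1, 5, 5, 2, 56]
[1, 5, 5, 2, 56]
[1, 5, 5, 2, 56]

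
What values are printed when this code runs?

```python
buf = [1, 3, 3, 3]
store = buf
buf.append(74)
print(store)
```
[1, 3, 3, 3, 74]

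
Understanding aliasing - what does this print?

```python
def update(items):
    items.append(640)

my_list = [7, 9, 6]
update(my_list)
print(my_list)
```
[7, 9, 6, 640]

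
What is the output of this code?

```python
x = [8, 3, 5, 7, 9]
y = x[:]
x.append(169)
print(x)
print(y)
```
[8, 3, 5, 7, 9, 169]
[8, 3, 5, 7, 9]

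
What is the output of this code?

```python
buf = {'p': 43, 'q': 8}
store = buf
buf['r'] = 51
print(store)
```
{'p': 43, 'q': 8, 'r': 51}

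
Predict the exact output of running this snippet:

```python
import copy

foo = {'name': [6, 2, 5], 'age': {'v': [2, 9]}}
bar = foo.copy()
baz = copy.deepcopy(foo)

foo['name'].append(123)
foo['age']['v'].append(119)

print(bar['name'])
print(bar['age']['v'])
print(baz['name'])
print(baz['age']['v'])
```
[6, 2, 5, 123]
[2, 9, 119]
[6, 2, 5]
[2, 9]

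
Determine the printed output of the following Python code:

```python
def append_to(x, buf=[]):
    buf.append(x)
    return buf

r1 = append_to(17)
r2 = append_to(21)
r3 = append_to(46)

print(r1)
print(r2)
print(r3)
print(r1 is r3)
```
[17, 21, 46]
[17, 21, 46]
[17, 21, 46]
True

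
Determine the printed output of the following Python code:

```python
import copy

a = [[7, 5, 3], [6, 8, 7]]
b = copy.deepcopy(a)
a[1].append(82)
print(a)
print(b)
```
[[7, 5, 3], [6, 8, 7, 82]]
[[7, 5, 3], [6, 8, 7]]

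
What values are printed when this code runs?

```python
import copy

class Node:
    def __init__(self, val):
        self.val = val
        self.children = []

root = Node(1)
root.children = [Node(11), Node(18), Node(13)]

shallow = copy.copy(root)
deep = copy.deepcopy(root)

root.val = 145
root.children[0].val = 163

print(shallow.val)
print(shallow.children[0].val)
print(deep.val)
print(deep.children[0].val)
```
1
163
1
11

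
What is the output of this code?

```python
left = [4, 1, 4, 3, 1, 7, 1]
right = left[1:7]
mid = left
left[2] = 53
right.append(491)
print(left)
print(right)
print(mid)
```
[4, 1, 53, 3, 1, 7, 1]
[1, 4, 3, 1, 7, 1, 491]
[4, 1, 53, 3, 1, 7, 1]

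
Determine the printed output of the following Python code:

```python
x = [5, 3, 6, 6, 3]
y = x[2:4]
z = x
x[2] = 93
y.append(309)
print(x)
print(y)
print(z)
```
[5, 3, 93, 6, 3]
[6, 6, 309]
[5, 3, 93, 6, 3]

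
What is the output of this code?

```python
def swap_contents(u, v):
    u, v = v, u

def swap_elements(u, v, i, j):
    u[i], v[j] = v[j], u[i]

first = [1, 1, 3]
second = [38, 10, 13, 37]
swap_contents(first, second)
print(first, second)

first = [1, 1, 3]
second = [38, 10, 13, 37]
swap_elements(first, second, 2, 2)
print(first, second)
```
[1, 1, 3] [38, 10, 13, 37]
[1, 1, 13] [38, 10, 3, 37]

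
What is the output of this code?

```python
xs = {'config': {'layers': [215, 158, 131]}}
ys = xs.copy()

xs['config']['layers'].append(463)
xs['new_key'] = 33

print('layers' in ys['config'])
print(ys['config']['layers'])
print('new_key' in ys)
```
True
[215, 158, 131, 463]
False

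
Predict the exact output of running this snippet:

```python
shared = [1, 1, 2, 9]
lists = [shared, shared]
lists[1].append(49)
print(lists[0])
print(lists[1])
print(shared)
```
[1, 1, 2, 9, 49]
[1, 1, 2, 9, 49]
[1, 1, 2, 9, 49]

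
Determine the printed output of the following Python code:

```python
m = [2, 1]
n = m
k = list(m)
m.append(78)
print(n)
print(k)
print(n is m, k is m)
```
[2, 1, 78]
[2, 1]
True False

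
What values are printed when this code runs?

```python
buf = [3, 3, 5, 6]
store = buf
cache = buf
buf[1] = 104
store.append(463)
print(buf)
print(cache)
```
[3, 104, 5, 6, 463]
[3, 104, 5, 6, 463]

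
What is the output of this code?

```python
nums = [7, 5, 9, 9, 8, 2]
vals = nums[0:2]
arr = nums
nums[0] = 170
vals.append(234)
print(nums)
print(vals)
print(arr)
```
[170, 5, 9, 9, 8, 2]
[7, 5, 234]
[170, 5, 9, 9, 8, 2]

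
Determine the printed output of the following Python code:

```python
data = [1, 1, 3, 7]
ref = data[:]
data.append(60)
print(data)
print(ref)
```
[1, 1, 3, 7, 60]
[1, 1, 3, 7]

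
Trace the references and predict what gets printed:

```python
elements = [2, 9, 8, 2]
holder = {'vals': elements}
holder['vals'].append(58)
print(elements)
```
[2, 9, 8, 2, 58]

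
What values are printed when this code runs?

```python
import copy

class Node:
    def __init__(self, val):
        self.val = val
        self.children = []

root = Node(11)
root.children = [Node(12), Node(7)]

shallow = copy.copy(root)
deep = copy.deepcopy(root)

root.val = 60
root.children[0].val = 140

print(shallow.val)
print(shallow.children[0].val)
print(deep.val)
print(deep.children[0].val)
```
11
140
11
12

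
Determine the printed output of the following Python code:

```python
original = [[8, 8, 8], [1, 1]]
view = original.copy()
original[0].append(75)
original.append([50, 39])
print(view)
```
[[8, 8, 8, 75], [1, 1]]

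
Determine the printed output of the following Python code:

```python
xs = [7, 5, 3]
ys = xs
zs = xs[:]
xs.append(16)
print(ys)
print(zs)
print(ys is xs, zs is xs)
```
[7, 5, 3, 16]
[7, 5, 3]
True False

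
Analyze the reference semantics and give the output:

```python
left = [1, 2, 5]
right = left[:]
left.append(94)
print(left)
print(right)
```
[1, 2, 5, 94]
[1, 2, 5]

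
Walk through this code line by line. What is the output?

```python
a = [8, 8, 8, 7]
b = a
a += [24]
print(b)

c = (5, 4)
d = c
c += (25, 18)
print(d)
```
[8, 8, 8, 7, 24]
(5, 4)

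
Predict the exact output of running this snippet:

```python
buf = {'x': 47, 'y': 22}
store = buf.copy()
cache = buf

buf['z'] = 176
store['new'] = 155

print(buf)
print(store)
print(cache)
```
{'x': 47, 'y': 22, 'z': 176}
{'x': 47, 'y': 22, 'new': 155}
{'x': 47, 'y': 22, 'z': 176}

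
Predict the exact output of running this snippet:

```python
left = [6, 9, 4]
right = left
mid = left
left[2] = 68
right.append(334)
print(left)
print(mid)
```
[6, 9, 68, 334]
[6, 9, 68, 334]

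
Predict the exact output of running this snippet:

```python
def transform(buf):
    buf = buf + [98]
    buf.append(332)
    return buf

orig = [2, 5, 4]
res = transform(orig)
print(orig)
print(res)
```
[2, 5, 4]
[2, 5, 4, 98, 332]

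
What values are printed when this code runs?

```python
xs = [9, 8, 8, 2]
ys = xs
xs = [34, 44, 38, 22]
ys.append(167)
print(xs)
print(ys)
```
[34, 44, 38, 22]
[9, 8, 8, 2, 167]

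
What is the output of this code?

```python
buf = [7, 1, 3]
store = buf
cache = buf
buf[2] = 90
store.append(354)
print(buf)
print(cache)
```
[7, 1, 90, 354]
[7, 1, 90, 354]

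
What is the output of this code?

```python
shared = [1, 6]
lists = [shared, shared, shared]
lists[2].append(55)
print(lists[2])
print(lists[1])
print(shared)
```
[1, 6, 55]
[1, 6, 55]
[1, 6, 55]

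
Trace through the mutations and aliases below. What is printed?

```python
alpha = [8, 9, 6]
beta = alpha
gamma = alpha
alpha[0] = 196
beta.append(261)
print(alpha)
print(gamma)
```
[196, 9, 6, 261]
[196, 9, 6, 261]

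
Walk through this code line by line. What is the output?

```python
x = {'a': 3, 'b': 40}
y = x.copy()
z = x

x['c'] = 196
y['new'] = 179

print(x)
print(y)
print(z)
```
{'a': 3, 'b': 40, 'c': 196}
{'a': 3, 'b': 40, 'new': 179}
{'a': 3, 'b': 40, 'c': 196}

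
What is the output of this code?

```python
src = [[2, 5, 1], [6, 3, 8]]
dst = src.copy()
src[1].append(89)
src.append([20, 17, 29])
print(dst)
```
[[2, 5, 1], [6, 3, 8, 89]]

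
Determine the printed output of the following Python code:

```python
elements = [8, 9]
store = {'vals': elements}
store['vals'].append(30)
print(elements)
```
[8, 9, 30]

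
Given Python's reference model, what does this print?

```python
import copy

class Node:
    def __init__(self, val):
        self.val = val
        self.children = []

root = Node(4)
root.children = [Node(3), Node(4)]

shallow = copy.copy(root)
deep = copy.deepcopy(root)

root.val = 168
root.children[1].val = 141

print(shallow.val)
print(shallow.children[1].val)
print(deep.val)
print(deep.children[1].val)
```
4
141
4
4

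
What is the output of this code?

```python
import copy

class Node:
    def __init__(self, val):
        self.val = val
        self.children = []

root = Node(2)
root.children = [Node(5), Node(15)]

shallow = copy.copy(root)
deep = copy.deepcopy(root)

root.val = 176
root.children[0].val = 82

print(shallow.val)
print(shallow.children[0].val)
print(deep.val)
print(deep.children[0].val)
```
2
82
2
5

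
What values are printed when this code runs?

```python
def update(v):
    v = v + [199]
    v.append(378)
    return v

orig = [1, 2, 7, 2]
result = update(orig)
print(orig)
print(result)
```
[1, 2, 7, 2]
[1, 2, 7, 2, 199, 378]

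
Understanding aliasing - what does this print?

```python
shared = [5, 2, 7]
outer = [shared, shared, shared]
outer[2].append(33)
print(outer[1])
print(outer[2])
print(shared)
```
[5, 2, 7, 33]
[5, 2, 7, 33]
[5, 2, 7, 33]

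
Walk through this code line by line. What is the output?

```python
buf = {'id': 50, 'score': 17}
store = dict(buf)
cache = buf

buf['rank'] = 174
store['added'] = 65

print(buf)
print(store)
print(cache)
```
{'id': 50, 'score': 17, 'rank': 174}
{'id': 50, 'score': 17, 'added': 65}
{'id': 50, 'score': 17, 'rank': 174}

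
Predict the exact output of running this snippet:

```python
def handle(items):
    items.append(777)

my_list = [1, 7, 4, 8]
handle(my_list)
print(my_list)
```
[1, 7, 4, 8, 777]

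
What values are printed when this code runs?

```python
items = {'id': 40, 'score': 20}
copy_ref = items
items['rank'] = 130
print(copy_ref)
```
{'id': 40, 'score': 20, 'rank': 130}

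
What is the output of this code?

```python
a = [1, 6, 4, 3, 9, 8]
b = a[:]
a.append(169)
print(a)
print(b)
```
[1, 6, 4, 3, 9, 8, 169]
[1, 6, 4, 3, 9, 8]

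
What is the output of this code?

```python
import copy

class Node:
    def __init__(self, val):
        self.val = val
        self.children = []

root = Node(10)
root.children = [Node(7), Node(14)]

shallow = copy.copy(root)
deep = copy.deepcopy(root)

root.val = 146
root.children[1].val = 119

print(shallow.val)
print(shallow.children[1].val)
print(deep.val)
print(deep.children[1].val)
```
10
119
10
14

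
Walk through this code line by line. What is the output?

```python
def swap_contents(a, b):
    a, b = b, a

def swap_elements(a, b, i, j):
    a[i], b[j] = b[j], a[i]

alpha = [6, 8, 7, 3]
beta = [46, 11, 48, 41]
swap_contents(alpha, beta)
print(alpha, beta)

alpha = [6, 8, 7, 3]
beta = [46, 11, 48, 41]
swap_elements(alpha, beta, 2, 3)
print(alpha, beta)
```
[6, 8, 7, 3] [46, 11, 48, 41]
[6, 8, 41, 3] [46, 11, 48, 7]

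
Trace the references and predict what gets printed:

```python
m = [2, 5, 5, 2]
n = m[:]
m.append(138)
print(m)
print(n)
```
[2, 5, 5, 2, 138]
[2, 5, 5, 2]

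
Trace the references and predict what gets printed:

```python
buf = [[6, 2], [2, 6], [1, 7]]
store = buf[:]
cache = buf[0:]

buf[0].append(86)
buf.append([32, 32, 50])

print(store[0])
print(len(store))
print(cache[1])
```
[6, 2, 86]
3
[2, 6]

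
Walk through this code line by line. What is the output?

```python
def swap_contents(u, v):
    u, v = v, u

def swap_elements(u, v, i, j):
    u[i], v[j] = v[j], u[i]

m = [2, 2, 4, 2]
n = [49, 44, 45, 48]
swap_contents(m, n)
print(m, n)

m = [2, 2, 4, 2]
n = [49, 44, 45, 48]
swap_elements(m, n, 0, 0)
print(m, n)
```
[2, 2, 4, 2] [49, 44, 45, 48]
[49, 2, 4, 2] [2, 44, 45, 48]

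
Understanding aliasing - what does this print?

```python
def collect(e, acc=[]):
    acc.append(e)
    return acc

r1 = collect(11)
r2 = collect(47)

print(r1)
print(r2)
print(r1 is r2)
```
[11, 47]
[11, 47]
True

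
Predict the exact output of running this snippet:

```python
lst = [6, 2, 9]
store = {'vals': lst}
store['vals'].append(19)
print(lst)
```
[6, 2, 9, 19]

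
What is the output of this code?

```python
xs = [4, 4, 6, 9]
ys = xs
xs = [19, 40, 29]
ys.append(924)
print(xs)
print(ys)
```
[19, 40, 29]
[4, 4, 6, 9, 924]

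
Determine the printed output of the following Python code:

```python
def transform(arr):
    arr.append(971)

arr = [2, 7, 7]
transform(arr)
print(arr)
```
[2, 7, 7, 971]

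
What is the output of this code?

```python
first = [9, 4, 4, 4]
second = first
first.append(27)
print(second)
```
[9, 4, 4, 4, 27]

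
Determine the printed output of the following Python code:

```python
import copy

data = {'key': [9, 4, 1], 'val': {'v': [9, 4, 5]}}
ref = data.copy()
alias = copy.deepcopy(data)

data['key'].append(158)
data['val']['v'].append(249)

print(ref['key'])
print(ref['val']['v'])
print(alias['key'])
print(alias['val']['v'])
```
[9, 4, 1, 158]
[9, 4, 5, 249]
[9, 4, 1]
[9, 4, 5]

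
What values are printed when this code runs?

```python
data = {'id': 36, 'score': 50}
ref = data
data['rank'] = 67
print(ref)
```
{'id': 36, 'score': 50, 'rank': 67}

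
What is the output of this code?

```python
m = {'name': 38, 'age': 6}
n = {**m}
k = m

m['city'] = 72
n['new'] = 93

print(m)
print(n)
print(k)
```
{'name': 38, 'age': 6, 'city': 72}
{'name': 38, 'age': 6, 'new': 93}
{'name': 38, 'age': 6, 'city': 72}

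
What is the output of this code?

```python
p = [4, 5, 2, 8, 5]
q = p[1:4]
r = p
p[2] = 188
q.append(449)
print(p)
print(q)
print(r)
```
[4, 5, 188, 8, 5]
[5, 2, 8, 449]
[4, 5, 188, 8, 5]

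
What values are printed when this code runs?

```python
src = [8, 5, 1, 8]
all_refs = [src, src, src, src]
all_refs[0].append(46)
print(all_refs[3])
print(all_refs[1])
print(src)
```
[8, 5, 1, 8, 46]
[8, 5, 1, 8, 46]
[8, 5, 1, 8, 46]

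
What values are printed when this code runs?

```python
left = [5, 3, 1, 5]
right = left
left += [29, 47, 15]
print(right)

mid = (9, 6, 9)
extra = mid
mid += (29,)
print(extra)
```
[5, 3, 1, 5, 29, 47, 15]
(9, 6, 9)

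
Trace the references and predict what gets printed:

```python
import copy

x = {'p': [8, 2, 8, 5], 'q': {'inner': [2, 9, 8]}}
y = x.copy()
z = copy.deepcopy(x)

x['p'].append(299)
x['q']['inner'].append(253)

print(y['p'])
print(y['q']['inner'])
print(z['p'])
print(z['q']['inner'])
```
[8, 2, 8, 5, 299]
[2, 9, 8, 253]
[8, 2, 8, 5]
[2, 9, 8]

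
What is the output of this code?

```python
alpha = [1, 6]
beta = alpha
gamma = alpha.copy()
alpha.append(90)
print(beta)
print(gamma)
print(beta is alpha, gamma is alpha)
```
[1, 6, 90]
[1, 6]
True False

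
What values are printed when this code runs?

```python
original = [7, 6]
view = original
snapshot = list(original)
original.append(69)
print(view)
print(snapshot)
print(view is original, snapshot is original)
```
[7, 6, 69]
[7, 6]
True False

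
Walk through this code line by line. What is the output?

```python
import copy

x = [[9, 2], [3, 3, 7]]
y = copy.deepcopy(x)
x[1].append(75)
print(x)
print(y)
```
[[9, 2], [3, 3, 7, 75]]
[[9, 2], [3, 3, 7]]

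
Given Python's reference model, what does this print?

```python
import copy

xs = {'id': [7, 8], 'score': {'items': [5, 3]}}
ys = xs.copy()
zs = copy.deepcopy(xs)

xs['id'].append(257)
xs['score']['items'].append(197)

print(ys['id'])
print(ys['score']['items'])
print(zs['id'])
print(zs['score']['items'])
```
[7, 8, 257]
[5, 3, 197]
[7, 8]
[5, 3]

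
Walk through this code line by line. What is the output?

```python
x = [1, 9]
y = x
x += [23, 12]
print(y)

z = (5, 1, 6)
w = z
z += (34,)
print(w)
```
[1, 9, 23, 12]
(5, 1, 6)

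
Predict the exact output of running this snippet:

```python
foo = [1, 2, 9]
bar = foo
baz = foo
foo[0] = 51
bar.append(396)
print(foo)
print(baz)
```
[51, 2, 9, 396]
[51, 2, 9, 396]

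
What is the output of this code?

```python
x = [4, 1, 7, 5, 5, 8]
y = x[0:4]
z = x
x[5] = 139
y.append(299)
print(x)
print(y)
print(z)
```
[4, 1, 7, 5, 5, 139]
[4, 1, 7, 5, 299]
[4, 1, 7, 5, 5, 139]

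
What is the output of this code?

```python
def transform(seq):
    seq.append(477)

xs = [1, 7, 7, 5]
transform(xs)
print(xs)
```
[1, 7, 7, 5, 477]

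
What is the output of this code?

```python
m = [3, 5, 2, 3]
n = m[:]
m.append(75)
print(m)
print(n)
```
[3, 5, 2, 3, 75]
[3, 5, 2, 3]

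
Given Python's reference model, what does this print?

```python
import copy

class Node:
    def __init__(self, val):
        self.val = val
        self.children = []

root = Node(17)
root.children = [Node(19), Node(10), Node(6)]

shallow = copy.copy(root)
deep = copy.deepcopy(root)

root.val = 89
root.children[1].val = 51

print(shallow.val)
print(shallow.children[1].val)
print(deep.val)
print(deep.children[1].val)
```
17
51
17
10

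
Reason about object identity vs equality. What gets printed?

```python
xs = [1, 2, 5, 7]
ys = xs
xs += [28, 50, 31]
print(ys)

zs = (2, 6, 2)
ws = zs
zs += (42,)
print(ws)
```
[1, 2, 5, 7, 28, 50, 31]
(2, 6, 2)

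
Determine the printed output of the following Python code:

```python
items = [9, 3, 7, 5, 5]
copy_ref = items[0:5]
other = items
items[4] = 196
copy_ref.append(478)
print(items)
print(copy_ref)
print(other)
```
[9, 3, 7, 5, 196]
[9, 3, 7, 5, 5, 478]
[9, 3, 7, 5, 196]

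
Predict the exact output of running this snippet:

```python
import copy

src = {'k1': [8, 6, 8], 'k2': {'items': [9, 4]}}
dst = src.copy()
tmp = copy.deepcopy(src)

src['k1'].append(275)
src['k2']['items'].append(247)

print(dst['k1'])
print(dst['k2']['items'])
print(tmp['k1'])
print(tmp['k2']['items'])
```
[8, 6, 8, 275]
[9, 4, 247]
[8, 6, 8]
[9, 4]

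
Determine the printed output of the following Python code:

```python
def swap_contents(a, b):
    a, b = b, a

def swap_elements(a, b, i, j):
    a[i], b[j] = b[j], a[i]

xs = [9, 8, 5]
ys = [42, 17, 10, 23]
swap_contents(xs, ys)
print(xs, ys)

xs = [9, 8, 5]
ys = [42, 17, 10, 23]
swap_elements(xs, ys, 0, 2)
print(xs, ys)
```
[9, 8, 5] [42, 17, 10, 23]
[10, 8, 5] [42, 17, 9, 23]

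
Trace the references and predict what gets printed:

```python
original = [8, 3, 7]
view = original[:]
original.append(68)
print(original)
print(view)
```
[8, 3, 7, 68]
[8, 3, 7]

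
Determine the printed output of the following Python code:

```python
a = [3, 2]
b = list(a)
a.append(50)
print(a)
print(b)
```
[3, 2, 50]
[3, 2]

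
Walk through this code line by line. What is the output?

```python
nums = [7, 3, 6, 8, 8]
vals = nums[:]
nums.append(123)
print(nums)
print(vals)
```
[7, 3, 6, 8, 8, 123]
[7, 3, 6, 8, 8]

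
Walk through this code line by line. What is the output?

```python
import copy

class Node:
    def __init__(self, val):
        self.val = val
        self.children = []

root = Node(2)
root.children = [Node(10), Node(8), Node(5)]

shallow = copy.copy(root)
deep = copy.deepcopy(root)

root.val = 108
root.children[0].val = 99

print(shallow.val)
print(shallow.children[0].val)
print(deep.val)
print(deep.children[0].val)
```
2
99
2
10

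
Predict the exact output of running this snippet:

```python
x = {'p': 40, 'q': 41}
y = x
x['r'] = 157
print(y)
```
{'p': 40, 'q': 41, 'r': 157}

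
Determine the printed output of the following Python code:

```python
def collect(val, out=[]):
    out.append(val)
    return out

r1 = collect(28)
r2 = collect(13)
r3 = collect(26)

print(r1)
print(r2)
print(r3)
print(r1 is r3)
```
[28, 13, 26]
[28, 13, 26]
[28, 13, 26]
True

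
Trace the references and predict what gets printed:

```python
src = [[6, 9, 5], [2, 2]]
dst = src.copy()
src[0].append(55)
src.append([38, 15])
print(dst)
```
[[6, 9, 5, 55], [2, 2]]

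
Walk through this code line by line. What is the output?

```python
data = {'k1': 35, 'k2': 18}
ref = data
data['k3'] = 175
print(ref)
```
{'k1': 35, 'k2': 18, 'k3': 175}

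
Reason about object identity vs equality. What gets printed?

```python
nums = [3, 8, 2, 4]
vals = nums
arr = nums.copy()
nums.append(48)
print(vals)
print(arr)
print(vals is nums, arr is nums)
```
[3, 8, 2, 4, 48]
[3, 8, 2, 4]
True False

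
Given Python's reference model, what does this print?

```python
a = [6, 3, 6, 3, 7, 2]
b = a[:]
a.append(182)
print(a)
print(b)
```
[6, 3, 6, 3, 7, 2, 182]
[6, 3, 6, 3, 7, 2]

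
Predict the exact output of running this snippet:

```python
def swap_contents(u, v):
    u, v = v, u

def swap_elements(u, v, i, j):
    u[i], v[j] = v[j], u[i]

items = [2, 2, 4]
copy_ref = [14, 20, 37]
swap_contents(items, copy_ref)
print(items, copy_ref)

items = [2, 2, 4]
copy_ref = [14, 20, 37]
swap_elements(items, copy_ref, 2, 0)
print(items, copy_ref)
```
[2, 2, 4] [14, 20, 37]
[2, 2, 14] [4, 20, 37]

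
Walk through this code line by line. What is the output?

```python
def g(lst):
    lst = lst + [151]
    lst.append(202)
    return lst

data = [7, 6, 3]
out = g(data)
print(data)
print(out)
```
[7, 6, 3]
[7, 6, 3, 151, 202]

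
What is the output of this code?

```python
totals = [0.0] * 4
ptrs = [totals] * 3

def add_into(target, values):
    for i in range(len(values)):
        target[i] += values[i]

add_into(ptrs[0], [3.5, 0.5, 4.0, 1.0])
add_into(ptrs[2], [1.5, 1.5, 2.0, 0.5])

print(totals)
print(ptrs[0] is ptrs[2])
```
[5.0, 2.0, 6.0, 1.5]
True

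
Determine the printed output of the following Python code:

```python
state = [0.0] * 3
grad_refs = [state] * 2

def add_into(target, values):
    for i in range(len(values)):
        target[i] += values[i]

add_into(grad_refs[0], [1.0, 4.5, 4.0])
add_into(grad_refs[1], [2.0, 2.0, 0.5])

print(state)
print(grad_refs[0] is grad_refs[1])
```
[3.0, 6.5, 4.5]
True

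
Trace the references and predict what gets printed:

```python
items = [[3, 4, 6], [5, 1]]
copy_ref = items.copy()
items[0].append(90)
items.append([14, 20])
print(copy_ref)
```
[[3, 4, 6, 90], [5, 1]]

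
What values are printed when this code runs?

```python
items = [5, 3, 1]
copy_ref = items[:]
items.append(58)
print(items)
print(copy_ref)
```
[5, 3, 1, 58]
[5, 3, 1]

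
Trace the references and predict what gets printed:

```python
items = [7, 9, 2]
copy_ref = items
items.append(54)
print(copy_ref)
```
[7, 9, 2, 54]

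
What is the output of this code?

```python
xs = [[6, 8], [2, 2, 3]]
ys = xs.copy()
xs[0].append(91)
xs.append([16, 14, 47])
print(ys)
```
[[6, 8, 91], [2, 2, 3]]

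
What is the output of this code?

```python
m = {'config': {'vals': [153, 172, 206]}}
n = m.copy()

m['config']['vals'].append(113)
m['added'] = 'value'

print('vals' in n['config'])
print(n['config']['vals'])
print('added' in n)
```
True
[153, 172, 206, 113]
False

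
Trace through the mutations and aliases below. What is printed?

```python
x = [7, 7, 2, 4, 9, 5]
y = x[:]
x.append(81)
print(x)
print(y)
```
[7, 7, 2, 4, 9, 5, 81]
[7, 7, 2, 4, 9, 5]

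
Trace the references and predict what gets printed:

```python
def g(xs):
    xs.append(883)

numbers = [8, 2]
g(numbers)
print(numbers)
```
[8, 2, 883]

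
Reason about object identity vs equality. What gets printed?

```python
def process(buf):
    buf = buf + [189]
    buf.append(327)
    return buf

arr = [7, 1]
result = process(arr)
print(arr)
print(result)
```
[7, 1]
[7, 1, 189, 327]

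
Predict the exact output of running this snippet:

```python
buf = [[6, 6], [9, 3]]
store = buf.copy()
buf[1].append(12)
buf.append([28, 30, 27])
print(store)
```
[[6, 6], [9, 3, 12]]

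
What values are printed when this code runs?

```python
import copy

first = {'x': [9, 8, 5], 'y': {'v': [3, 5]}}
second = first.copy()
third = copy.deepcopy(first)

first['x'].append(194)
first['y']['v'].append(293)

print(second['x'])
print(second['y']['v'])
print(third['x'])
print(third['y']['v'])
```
[9, 8, 5, 194]
[3, 5, 293]
[9, 8, 5]
[3, 5]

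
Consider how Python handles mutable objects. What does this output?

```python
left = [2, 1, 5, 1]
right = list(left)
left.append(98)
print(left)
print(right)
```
[2, 1, 5, 1, 98]
[2, 1, 5, 1]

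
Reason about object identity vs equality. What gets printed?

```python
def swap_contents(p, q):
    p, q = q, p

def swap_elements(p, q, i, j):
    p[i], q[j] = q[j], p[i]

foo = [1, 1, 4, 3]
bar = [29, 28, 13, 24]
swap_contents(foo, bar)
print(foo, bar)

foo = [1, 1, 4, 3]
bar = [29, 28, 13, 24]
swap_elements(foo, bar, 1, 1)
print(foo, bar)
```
[1, 1, 4, 3] [29, 28, 13, 24]
[1, 28, 4, 3] [29, 1, 13, 24]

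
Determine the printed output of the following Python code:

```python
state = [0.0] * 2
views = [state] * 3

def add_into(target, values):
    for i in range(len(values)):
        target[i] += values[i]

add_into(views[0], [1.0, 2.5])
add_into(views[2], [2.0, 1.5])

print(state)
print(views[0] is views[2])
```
[3.0, 4.0]
True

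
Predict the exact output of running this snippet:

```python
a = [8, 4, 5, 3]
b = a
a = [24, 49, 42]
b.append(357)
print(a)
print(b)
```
[24, 49, 42]
[8, 4, 5, 3, 357]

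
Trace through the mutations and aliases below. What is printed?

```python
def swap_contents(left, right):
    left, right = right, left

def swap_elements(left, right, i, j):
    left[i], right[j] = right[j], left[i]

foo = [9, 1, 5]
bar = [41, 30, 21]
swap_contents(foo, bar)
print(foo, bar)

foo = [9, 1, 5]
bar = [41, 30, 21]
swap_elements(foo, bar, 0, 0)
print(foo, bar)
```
[9, 1, 5] [41, 30, 21]
[41, 1, 5] [9, 30, 21]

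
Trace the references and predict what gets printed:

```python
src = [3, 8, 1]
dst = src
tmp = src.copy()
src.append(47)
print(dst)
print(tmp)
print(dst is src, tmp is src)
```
[3, 8, 1, 47]
[3, 8, 1]
True False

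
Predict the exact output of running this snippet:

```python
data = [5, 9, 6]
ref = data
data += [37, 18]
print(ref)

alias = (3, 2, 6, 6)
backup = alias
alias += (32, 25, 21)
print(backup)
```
[5, 9, 6, 37, 18]
(3, 2, 6, 6)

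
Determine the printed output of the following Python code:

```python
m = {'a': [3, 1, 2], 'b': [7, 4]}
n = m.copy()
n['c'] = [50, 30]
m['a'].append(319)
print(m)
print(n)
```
{'a': [3, 1, 2, 319], 'b': [7, 4]}
{'a': [3, 1, 2, 319], 'b': [7, 4], 'c': [50, 30]}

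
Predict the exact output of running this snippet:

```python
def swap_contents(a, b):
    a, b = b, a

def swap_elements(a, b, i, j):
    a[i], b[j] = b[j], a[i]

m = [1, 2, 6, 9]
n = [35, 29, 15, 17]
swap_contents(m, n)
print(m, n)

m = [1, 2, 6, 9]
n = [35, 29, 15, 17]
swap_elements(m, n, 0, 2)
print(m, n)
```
[1, 2, 6, 9] [35, 29, 15, 17]
[15, 2, 6, 9] [35, 29, 1, 17]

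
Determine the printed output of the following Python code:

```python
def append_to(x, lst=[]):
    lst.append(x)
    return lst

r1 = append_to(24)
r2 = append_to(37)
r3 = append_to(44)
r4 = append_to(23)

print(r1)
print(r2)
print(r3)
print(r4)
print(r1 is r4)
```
[24, 37, 44, 23]
[24, 37, 44, 23]
[24, 37, 44, 23]
[24, 37, 44, 23]
True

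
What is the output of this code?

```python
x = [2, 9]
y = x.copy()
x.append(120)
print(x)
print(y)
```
[2, 9, 120]
[2, 9]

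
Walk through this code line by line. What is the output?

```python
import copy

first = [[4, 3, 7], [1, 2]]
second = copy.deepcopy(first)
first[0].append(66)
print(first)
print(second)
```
[[4, 3, 7, 66], [1, 2]]
[[4, 3, 7], [1, 2]]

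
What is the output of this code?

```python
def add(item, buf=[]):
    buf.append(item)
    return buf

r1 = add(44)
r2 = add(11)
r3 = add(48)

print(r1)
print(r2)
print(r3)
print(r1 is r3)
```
[44, 11, 48]
[44, 11, 48]
[44, 11, 48]
True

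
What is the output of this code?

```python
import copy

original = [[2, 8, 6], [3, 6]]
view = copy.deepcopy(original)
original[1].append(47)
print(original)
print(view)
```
[[2, 8, 6], [3, 6, 47]]
[[2, 8, 6], [3, 6]]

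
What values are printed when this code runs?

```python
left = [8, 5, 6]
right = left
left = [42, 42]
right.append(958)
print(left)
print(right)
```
[42, 42]
[8, 5, 6, 958]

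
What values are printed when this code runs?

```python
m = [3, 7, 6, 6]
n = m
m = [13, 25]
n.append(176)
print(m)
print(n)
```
[13, 25]
[3, 7, 6, 6, 176]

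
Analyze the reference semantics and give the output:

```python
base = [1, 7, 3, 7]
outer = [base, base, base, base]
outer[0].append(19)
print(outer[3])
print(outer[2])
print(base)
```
[1, 7, 3, 7, 19]
[1, 7, 3, 7, 19]
[1, 7, 3, 7, 19]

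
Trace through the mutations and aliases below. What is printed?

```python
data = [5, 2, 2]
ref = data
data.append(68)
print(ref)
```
[5, 2, 2, 68]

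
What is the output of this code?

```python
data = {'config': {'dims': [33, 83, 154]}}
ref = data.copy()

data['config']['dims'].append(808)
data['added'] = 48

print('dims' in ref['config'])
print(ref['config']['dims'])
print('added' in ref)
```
True
[33, 83, 154, 808]
False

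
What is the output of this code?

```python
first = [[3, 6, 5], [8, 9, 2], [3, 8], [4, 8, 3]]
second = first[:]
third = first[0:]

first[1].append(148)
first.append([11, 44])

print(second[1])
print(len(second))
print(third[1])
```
[8, 9, 2, 148]
4
[8, 9, 2, 148]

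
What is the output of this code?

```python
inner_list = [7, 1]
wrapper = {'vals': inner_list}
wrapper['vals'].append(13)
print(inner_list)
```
[7, 1, 13]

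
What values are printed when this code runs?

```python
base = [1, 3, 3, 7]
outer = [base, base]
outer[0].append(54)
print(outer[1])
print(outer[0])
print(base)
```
[1, 3, 3, 7, 54]
[1, 3, 3, 7, 54]
[1, 3, 3, 7, 54]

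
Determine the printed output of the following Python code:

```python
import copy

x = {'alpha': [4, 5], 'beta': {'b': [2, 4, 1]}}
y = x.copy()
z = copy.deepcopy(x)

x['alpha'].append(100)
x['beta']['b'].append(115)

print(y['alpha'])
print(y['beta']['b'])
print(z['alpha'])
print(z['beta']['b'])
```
[4, 5, 100]
[2, 4, 1, 115]
[4, 5]
[2, 4, 1]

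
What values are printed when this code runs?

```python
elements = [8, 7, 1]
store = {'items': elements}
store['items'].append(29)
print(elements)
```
[8, 7, 1, 29]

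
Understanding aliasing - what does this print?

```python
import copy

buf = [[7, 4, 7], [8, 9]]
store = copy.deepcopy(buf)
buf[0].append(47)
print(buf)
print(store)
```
[[7, 4, 7, 47], [8, 9]]
[[7, 4, 7], [8, 9]]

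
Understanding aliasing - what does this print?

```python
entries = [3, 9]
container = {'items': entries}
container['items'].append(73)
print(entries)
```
[3, 9, 73]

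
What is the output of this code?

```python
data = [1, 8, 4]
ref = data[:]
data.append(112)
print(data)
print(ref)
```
[1, 8, 4, 112]
[1, 8, 4]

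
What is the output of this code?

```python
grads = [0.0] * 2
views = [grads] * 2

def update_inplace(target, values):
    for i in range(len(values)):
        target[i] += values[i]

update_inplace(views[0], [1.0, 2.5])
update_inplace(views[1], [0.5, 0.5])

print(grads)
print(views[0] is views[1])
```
[1.5, 3.0]
True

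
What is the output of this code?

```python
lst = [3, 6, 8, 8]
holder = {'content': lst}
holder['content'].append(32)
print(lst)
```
[3, 6, 8, 8, 32]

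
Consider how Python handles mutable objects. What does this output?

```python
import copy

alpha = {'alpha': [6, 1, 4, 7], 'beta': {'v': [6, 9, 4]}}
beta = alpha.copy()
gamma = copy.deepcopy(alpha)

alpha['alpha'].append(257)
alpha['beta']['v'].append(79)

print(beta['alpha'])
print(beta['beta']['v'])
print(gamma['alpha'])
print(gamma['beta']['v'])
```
[6, 1, 4, 7, 257]
[6, 9, 4, 79]
[6, 1, 4, 7]
[6, 9, 4]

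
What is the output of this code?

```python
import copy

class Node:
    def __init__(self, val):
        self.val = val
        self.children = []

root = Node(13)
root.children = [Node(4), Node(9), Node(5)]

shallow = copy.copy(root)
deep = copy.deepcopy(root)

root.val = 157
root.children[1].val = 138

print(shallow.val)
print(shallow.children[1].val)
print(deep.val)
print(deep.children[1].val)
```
13
138
13
9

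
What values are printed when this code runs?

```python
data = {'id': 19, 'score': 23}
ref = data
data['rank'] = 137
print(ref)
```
{'id': 19, 'score': 23, 'rank': 137}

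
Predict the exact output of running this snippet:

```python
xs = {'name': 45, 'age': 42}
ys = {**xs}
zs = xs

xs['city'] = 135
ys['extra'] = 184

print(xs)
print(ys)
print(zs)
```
{'name': 45, 'age': 42, 'city': 135}
{'name': 45, 'age': 42, 'extra': 184}
{'name': 45, 'age': 42, 'city': 135}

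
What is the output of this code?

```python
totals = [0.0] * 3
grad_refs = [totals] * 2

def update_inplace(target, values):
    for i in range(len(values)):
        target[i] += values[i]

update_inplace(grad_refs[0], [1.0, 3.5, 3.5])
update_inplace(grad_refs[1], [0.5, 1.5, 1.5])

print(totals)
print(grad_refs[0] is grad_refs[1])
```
[1.5, 5.0, 5.0]
True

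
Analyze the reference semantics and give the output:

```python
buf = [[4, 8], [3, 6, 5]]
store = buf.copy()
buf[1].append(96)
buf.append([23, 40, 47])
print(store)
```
[[4, 8], [3, 6, 5, 96]]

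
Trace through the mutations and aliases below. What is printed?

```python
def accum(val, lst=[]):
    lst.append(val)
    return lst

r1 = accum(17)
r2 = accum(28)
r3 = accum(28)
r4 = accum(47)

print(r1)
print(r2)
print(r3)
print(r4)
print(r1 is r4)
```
[17, 28, 28, 47]
[17, 28, 28, 47]
[17, 28, 28, 47]
[17, 28, 28, 47]
True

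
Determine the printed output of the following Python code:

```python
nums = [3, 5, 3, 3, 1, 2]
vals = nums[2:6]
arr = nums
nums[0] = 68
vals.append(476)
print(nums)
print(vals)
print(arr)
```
[68, 5, 3, 3, 1, 2]
[3, 3, 1, 2, 476]
[68, 5, 3, 3, 1, 2]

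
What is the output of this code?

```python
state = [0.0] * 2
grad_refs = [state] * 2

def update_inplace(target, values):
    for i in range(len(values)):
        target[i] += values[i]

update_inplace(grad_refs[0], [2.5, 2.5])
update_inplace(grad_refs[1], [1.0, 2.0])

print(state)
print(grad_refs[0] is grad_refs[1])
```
[3.5, 4.5]
True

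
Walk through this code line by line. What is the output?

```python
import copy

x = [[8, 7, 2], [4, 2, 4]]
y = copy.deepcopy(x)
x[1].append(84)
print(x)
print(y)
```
[[8, 7, 2], [4, 2, 4, 84]]
[[8, 7, 2], [4, 2, 4]]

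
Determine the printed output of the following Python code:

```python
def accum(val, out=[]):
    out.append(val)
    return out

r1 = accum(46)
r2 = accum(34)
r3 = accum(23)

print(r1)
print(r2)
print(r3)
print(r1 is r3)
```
[46, 34, 23]
[46, 34, 23]
[46, 34, 23]
True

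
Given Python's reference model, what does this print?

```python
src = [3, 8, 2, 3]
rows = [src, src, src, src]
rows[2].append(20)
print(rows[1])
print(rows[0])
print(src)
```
[3, 8, 2, 3, 20]
[3, 8, 2, 3, 20]
[3, 8, 2, 3, 20]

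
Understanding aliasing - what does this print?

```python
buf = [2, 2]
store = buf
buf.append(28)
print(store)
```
[2, 2, 28]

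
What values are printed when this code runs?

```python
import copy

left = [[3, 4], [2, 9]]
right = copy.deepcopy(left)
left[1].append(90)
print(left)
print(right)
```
[[3, 4], [2, 9, 90]]
[[3, 4], [2, 9]]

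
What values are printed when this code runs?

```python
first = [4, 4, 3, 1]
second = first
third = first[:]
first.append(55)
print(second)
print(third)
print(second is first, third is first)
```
[4, 4, 3, 1, 55]
[4, 4, 3, 1]
True False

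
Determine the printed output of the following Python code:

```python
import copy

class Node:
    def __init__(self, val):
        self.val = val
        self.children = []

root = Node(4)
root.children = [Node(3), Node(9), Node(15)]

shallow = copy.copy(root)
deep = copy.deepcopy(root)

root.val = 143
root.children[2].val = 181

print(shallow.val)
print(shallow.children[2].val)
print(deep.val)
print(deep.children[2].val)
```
4
181
4
15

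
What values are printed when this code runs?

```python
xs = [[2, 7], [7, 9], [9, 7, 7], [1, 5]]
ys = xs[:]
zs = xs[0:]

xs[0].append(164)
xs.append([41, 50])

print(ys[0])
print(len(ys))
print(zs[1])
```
[2, 7, 164]
4
[7, 9]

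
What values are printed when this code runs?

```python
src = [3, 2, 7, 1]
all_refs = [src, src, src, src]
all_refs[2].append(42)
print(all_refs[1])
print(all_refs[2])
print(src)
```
[3, 2, 7, 1, 42]
[3, 2, 7, 1, 42]
[3, 2, 7, 1, 42]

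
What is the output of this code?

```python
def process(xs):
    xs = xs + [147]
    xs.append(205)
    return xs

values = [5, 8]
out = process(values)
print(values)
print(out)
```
[5, 8]
[5, 8, 147, 205]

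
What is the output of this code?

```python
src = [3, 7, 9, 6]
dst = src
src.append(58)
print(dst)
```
[3, 7, 9, 6, 58]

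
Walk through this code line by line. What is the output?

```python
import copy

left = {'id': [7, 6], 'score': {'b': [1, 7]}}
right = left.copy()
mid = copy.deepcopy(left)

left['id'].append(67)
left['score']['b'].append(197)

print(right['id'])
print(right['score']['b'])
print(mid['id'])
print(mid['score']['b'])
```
[7, 6, 67]
[1, 7, 197]
[7, 6]
[1, 7]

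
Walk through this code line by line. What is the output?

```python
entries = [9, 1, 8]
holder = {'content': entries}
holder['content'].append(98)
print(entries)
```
[9, 1, 8, 98]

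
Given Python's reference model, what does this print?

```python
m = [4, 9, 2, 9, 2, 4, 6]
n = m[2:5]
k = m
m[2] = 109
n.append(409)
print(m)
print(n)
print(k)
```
[4, 9, 109, 9, 2, 4, 6]
[2, 9, 2, 409]
[4, 9, 109, 9, 2, 4, 6]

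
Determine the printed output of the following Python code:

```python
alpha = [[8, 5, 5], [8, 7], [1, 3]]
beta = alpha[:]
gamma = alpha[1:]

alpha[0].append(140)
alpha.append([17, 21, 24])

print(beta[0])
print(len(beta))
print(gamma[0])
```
[8, 5, 5, 140]
3
[8, 7]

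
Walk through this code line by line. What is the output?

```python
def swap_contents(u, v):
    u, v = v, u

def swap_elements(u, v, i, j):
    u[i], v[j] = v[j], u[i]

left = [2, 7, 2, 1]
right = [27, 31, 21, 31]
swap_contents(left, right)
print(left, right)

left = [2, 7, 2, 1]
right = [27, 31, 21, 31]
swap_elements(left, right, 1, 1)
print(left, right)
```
[2, 7, 2, 1] [27, 31, 21, 31]
[2, 31, 2, 1] [27, 7, 21, 31]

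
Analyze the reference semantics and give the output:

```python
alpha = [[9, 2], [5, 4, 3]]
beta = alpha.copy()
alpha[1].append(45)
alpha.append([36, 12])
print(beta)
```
[[9, 2], [5, 4, 3, 45]]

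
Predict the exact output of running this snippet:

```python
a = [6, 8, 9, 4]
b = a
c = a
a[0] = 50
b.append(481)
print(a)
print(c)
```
[50, 8, 9, 4, 481]
[50, 8, 9, 4, 481]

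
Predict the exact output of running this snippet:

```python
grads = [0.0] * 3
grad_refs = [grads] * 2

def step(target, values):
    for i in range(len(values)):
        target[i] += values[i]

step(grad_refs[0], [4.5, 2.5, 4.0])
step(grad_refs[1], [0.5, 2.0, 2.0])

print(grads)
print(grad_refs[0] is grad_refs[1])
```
[5.0, 4.5, 6.0]
True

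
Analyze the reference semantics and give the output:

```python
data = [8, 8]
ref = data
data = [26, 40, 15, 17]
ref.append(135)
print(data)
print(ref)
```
[26, 40, 15, 17]
[8, 8, 135]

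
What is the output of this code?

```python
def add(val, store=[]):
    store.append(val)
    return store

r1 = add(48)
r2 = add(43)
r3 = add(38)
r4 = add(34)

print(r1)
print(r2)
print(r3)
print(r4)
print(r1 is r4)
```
[48, 43, 38, 34]
[48, 43, 38, 34]
[48, 43, 38, 34]
[48, 43, 38, 34]
True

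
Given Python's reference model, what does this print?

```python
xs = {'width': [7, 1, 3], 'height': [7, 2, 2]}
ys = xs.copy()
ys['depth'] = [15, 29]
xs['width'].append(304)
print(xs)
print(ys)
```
{'width': [7, 1, 3, 304], 'height': [7, 2, 2]}
{'width': [7, 1, 3, 304], 'height': [7, 2, 2], 'depth': [15, 29]}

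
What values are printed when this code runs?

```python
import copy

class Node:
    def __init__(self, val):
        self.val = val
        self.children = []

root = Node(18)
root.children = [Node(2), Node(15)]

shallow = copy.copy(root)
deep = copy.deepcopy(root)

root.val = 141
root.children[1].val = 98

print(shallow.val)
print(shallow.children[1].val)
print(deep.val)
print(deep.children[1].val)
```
18
98
18
15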